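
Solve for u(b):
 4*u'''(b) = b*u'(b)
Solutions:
 u(b) = C1 + Integral(C2*airyai(2^(1/3)*b/2) + C3*airybi(2^(1/3)*b/2), b)


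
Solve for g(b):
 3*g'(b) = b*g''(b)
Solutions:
 g(b) = C1 + C2*b^4


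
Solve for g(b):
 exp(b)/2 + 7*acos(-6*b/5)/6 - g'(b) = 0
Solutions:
 g(b) = C1 + 7*b*acos(-6*b/5)/6 + 7*sqrt(25 - 36*b^2)/36 + exp(b)/2


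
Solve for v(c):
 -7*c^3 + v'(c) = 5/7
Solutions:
 v(c) = C1 + 7*c^4/4 + 5*c/7


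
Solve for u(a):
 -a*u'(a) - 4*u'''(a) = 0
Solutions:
 u(a) = C1 + Integral(C2*airyai(-2^(1/3)*a/2) + C3*airybi(-2^(1/3)*a/2), a)


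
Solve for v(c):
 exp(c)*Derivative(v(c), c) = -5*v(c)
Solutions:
 v(c) = C1*exp(5*exp(-c))


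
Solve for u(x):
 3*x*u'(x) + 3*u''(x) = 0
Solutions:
 u(x) = C1 + C2*erf(sqrt(2)*x/2)


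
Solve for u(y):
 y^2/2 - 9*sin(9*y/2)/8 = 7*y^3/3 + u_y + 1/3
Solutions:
 u(y) = C1 - 7*y^4/12 + y^3/6 - y/3 + cos(9*y/2)/4


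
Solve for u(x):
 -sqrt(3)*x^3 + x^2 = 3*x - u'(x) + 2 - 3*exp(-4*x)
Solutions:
 u(x) = C1 + sqrt(3)*x^4/4 - x^3/3 + 3*x^2/2 + 2*x + 3*exp(-4*x)/4


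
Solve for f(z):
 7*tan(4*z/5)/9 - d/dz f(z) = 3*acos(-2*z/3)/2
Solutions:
 f(z) = C1 - 3*z*acos(-2*z/3)/2 - 3*sqrt(9 - 4*z^2)/4 - 35*log(cos(4*z/5))/36


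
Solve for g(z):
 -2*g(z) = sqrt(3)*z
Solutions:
 g(z) = -sqrt(3)*z/2


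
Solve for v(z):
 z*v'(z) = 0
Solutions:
 v(z) = C1


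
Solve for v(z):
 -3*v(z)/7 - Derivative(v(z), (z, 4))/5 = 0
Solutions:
 v(z) = (C1*sin(15^(1/4)*sqrt(2)*7^(3/4)*z/14) + C2*cos(15^(1/4)*sqrt(2)*7^(3/4)*z/14))*exp(-15^(1/4)*sqrt(2)*7^(3/4)*z/14) + (C3*sin(15^(1/4)*sqrt(2)*7^(3/4)*z/14) + C4*cos(15^(1/4)*sqrt(2)*7^(3/4)*z/14))*exp(15^(1/4)*sqrt(2)*7^(3/4)*z/14)


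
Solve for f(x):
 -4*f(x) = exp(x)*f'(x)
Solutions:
 f(x) = C1*exp(4*exp(-x))


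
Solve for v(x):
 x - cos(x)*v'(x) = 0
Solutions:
 v(x) = C1 + Integral(x/cos(x), x)


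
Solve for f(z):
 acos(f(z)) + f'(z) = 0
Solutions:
 Integral(1/acos(_y), (_y, f(z))) = C1 - z


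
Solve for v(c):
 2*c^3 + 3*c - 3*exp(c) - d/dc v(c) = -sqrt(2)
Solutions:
 v(c) = C1 + c^4/2 + 3*c^2/2 + sqrt(2)*c - 3*exp(c)


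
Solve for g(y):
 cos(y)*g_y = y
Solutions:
 g(y) = C1 + Integral(y/cos(y), y)


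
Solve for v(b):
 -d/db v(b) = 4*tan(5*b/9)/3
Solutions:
 v(b) = C1 + 12*log(cos(5*b/9))/5


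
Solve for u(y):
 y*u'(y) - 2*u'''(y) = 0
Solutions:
 u(y) = C1 + Integral(C2*airyai(2^(2/3)*y/2) + C3*airybi(2^(2/3)*y/2), y)


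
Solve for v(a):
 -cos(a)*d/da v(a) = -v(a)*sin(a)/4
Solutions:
 v(a) = C1/cos(a)^(1/4)


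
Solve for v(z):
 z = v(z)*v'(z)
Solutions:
 v(z) = -sqrt(C1 + z^2)
 v(z) = sqrt(C1 + z^2)


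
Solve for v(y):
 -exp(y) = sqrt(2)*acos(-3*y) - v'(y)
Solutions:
 v(y) = C1 + sqrt(2)*(y*acos(-3*y) + sqrt(1 - 9*y^2)/3) + exp(y)


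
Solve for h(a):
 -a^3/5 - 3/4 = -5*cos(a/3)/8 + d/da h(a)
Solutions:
 h(a) = C1 - a^4/20 - 3*a/4 + 15*sin(a/3)/8


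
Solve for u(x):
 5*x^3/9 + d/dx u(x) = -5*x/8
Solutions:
 u(x) = C1 - 5*x^4/36 - 5*x^2/16


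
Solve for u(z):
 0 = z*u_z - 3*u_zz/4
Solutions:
 u(z) = C1 + C2*erfi(sqrt(6)*z/3)


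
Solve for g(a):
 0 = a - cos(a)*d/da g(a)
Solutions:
 g(a) = C1 + Integral(a/cos(a), a)


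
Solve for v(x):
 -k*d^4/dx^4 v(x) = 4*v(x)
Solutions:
 v(x) = C1*exp(-sqrt(2)*x*(-1/k)^(1/4)) + C2*exp(sqrt(2)*x*(-1/k)^(1/4)) + C3*exp(-sqrt(2)*I*x*(-1/k)^(1/4)) + C4*exp(sqrt(2)*I*x*(-1/k)^(1/4))


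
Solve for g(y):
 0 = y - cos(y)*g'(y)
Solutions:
 g(y) = C1 + Integral(y/cos(y), y)


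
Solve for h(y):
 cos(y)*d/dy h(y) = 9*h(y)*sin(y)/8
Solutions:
 h(y) = C1/cos(y)^(9/8)


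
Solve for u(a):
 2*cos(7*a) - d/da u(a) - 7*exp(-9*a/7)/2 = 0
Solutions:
 u(a) = C1 + 2*sin(7*a)/7 + 49*exp(-9*a/7)/18


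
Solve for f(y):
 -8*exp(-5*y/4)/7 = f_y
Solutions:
 f(y) = C1 + 32*exp(-5*y/4)/35


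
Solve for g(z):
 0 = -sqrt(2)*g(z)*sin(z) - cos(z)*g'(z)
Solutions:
 g(z) = C1*cos(z)^(sqrt(2))


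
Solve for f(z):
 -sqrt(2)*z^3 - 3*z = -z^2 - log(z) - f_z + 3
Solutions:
 f(z) = C1 + sqrt(2)*z^4/4 - z^3/3 + 3*z^2/2 - z*log(z) + 4*z


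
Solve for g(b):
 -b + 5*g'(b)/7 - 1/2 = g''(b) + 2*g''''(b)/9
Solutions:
 g(b) = C1 + C2*exp(-b*(-7*28^(1/3)*3^(2/3)/(15 + sqrt(519))^(1/3) + 294^(1/3)*(15 + sqrt(519))^(1/3))/28)*sin(3^(1/6)*b*(21*28^(1/3)/(15 + sqrt(519))^(1/3) + 3^(2/3)*98^(1/3)*(15 + sqrt(519))^(1/3))/28) + C3*exp(-b*(-7*28^(1/3)*3^(2/3)/(15 + sqrt(519))^(1/3) + 294^(1/3)*(15 + sqrt(519))^(1/3))/28)*cos(3^(1/6)*b*(21*28^(1/3)/(15 + sqrt(519))^(1/3) + 3^(2/3)*98^(1/3)*(15 + sqrt(519))^(1/3))/28) + C4*exp(b*(-7*28^(1/3)*3^(2/3)/(15 + sqrt(519))^(1/3) + 294^(1/3)*(15 + sqrt(519))^(1/3))/14) + 7*b^2/10 + 133*b/50


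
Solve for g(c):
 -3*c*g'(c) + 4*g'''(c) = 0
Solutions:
 g(c) = C1 + Integral(C2*airyai(6^(1/3)*c/2) + C3*airybi(6^(1/3)*c/2), c)


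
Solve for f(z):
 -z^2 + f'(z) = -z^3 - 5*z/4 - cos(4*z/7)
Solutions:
 f(z) = C1 - z^4/4 + z^3/3 - 5*z^2/8 - 7*sin(4*z/7)/4


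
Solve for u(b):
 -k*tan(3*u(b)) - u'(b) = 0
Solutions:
 u(b) = -asin(C1*exp(-3*b*k))/3 + pi/3
 u(b) = asin(C1*exp(-3*b*k))/3


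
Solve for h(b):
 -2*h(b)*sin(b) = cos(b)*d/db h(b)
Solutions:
 h(b) = C1*cos(b)^2


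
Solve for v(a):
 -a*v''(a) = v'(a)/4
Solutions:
 v(a) = C1 + C2*a^(3/4)


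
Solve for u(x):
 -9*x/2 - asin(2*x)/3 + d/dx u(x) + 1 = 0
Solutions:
 u(x) = C1 + 9*x^2/4 + x*asin(2*x)/3 - x + sqrt(1 - 4*x^2)/6


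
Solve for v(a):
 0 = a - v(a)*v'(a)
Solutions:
 v(a) = -sqrt(C1 + a^2)
 v(a) = sqrt(C1 + a^2)


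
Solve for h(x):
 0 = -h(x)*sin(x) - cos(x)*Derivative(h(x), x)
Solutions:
 h(x) = C1*cos(x)


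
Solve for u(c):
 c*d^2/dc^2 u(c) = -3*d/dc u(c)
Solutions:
 u(c) = C1 + C2/c^2


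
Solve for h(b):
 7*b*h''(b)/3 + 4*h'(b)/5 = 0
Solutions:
 h(b) = C1 + C2*b^(23/35)


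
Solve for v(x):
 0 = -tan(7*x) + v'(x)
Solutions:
 v(x) = C1 - log(cos(7*x))/7


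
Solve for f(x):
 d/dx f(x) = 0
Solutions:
 f(x) = C1


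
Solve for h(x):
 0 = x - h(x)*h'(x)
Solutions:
 h(x) = -sqrt(C1 + x^2)
 h(x) = sqrt(C1 + x^2)


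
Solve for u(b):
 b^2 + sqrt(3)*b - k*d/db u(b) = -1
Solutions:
 u(b) = C1 + b^3/(3*k) + sqrt(3)*b^2/(2*k) + b/k


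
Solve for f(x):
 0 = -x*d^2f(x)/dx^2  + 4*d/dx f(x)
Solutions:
 f(x) = C1 + C2*x^5


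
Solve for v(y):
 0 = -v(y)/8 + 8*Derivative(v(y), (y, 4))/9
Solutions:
 v(y) = C1*exp(-sqrt(6)*y/4) + C2*exp(sqrt(6)*y/4) + C3*sin(sqrt(6)*y/4) + C4*cos(sqrt(6)*y/4)


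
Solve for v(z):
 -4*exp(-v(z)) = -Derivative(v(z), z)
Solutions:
 v(z) = log(C1 + 4*z)


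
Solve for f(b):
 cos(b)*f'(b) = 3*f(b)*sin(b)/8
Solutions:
 f(b) = C1/cos(b)^(3/8)


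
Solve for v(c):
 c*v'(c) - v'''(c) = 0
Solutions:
 v(c) = C1 + Integral(C2*airyai(c) + C3*airybi(c), c)


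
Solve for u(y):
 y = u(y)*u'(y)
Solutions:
 u(y) = -sqrt(C1 + y^2)
 u(y) = sqrt(C1 + y^2)


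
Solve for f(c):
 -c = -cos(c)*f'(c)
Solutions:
 f(c) = C1 + Integral(c/cos(c), c)


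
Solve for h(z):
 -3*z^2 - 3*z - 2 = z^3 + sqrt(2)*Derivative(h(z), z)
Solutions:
 h(z) = C1 - sqrt(2)*z^4/8 - sqrt(2)*z^3/2 - 3*sqrt(2)*z^2/4 - sqrt(2)*z


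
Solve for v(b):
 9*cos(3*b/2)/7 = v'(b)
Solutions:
 v(b) = C1 + 6*sin(3*b/2)/7


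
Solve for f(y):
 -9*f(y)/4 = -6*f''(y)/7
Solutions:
 f(y) = C1*exp(-sqrt(42)*y/4) + C2*exp(sqrt(42)*y/4)


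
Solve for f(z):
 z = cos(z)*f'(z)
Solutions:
 f(z) = C1 + Integral(z/cos(z), z)


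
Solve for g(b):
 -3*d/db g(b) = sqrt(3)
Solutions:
 g(b) = C1 - sqrt(3)*b/3


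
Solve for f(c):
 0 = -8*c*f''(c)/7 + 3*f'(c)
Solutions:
 f(c) = C1 + C2*c^(29/8)


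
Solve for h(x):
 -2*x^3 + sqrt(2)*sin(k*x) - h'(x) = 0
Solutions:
 h(x) = C1 - x^4/2 - sqrt(2)*cos(k*x)/k


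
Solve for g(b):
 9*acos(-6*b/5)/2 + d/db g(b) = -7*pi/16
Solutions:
 g(b) = C1 - 9*b*acos(-6*b/5)/2 - 7*pi*b/16 - 3*sqrt(25 - 36*b^2)/4


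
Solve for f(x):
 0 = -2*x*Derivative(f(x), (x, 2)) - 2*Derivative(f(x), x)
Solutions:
 f(x) = C1 + C2*log(x)


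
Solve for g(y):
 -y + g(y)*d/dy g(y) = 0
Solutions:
 g(y) = -sqrt(C1 + y^2)
 g(y) = sqrt(C1 + y^2)


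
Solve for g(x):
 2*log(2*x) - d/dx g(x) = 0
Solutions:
 g(x) = C1 + 2*x*log(x) - 2*x + x*log(4)


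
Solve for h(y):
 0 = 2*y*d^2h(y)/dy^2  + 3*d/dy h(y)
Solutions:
 h(y) = C1 + C2/sqrt(y)


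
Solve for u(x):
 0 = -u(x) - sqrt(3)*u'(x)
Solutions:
 u(x) = C1*exp(-sqrt(3)*x/3)


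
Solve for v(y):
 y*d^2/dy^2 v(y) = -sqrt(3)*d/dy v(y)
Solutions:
 v(y) = C1 + C2*y^(1 - sqrt(3))


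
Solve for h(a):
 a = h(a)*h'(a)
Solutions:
 h(a) = -sqrt(C1 + a^2)
 h(a) = sqrt(C1 + a^2)


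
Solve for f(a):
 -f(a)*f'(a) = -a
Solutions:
 f(a) = -sqrt(C1 + a^2)
 f(a) = sqrt(C1 + a^2)


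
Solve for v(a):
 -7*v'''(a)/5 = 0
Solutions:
 v(a) = C1 + C2*a + C3*a^2


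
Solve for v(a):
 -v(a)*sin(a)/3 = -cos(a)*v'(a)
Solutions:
 v(a) = C1/cos(a)^(1/3)


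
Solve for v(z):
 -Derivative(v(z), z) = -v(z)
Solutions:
 v(z) = C1*exp(z)


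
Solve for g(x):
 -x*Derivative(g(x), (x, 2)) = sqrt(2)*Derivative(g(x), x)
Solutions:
 g(x) = C1 + C2*x^(1 - sqrt(2))


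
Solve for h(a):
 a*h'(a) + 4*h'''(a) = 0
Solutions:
 h(a) = C1 + Integral(C2*airyai(-2^(1/3)*a/2) + C3*airybi(-2^(1/3)*a/2), a)


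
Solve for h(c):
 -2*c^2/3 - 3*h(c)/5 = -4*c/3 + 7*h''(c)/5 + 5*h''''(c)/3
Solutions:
 h(c) = -10*c^2/9 + 20*c/9 + (C1*sin(sqrt(51)*c/10) + C2*cos(sqrt(51)*c/10))*exp(-3*c/10) + (C3*sin(sqrt(51)*c/10) + C4*cos(sqrt(51)*c/10))*exp(3*c/10) + 140/27


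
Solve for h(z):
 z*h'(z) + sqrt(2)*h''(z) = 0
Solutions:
 h(z) = C1 + C2*erf(2^(1/4)*z/2)


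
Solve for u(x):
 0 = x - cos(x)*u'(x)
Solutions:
 u(x) = C1 + Integral(x/cos(x), x)


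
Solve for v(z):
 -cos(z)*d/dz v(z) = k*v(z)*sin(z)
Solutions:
 v(z) = C1*exp(k*log(cos(z)))


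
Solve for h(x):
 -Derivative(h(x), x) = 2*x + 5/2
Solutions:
 h(x) = C1 - x^2 - 5*x/2


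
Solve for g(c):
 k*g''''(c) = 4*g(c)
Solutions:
 g(c) = C1*exp(-sqrt(2)*c*(1/k)^(1/4)) + C2*exp(sqrt(2)*c*(1/k)^(1/4)) + C3*exp(-sqrt(2)*I*c*(1/k)^(1/4)) + C4*exp(sqrt(2)*I*c*(1/k)^(1/4))


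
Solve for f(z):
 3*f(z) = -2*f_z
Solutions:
 f(z) = C1*exp(-3*z/2)


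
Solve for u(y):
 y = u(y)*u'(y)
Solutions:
 u(y) = -sqrt(C1 + y^2)
 u(y) = sqrt(C1 + y^2)


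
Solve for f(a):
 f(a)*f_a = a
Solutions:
 f(a) = -sqrt(C1 + a^2)
 f(a) = sqrt(C1 + a^2)


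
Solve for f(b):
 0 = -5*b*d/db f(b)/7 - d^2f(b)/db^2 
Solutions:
 f(b) = C1 + C2*erf(sqrt(70)*b/14)


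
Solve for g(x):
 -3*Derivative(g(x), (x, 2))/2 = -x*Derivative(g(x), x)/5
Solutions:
 g(x) = C1 + C2*erfi(sqrt(15)*x/15)


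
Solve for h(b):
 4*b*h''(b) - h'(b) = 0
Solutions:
 h(b) = C1 + C2*b^(5/4)


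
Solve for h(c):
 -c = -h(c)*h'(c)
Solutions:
 h(c) = -sqrt(C1 + c^2)
 h(c) = sqrt(C1 + c^2)


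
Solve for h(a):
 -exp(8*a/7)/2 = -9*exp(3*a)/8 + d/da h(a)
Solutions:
 h(a) = C1 - 7*exp(8*a/7)/16 + 3*exp(3*a)/8


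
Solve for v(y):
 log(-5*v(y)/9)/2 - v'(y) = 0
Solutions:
 -2*Integral(1/(log(-_y) - 2*log(3) + log(5)), (_y, v(y))) = C1 - y


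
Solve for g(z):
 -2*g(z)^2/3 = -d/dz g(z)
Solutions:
 g(z) = -3/(C1 + 2*z)


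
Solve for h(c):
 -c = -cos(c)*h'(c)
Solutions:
 h(c) = C1 + Integral(c/cos(c), c)


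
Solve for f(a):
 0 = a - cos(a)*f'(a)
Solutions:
 f(a) = C1 + Integral(a/cos(a), a)


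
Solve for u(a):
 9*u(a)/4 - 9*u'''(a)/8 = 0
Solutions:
 u(a) = C3*exp(2^(1/3)*a) + (C1*sin(2^(1/3)*sqrt(3)*a/2) + C2*cos(2^(1/3)*sqrt(3)*a/2))*exp(-2^(1/3)*a/2)


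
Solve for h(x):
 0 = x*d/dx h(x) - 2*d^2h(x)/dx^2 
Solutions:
 h(x) = C1 + C2*erfi(x/2)


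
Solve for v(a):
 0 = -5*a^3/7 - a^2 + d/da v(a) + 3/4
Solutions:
 v(a) = C1 + 5*a^4/28 + a^3/3 - 3*a/4


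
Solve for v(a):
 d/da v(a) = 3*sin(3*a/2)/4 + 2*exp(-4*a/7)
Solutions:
 v(a) = C1 - cos(3*a/2)/2 - 7*exp(-4*a/7)/2


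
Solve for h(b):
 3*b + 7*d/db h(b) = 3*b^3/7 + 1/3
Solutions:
 h(b) = C1 + 3*b^4/196 - 3*b^2/14 + b/21


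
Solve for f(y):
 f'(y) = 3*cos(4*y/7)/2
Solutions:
 f(y) = C1 + 21*sin(4*y/7)/8


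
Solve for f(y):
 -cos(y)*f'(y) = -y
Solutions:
 f(y) = C1 + Integral(y/cos(y), y)


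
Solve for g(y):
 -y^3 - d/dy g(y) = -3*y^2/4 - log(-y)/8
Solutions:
 g(y) = C1 - y^4/4 + y^3/4 + y*log(-y)/8 - y/8


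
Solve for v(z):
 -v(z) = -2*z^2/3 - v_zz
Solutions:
 v(z) = C1*exp(-z) + C2*exp(z) + 2*z^2/3 + 4/3


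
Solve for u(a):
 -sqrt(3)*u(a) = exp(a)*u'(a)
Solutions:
 u(a) = C1*exp(sqrt(3)*exp(-a))


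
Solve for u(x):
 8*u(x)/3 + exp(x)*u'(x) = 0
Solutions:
 u(x) = C1*exp(8*exp(-x)/3)


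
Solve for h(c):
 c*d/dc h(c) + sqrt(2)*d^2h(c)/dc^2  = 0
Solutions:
 h(c) = C1 + C2*erf(2^(1/4)*c/2)


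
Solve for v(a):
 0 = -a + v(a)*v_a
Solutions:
 v(a) = -sqrt(C1 + a^2)
 v(a) = sqrt(C1 + a^2)


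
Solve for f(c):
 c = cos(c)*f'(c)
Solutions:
 f(c) = C1 + Integral(c/cos(c), c)


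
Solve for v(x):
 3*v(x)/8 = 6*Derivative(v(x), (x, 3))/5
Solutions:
 v(x) = C3*exp(2^(2/3)*5^(1/3)*x/4) + (C1*sin(2^(2/3)*sqrt(3)*5^(1/3)*x/8) + C2*cos(2^(2/3)*sqrt(3)*5^(1/3)*x/8))*exp(-2^(2/3)*5^(1/3)*x/8)


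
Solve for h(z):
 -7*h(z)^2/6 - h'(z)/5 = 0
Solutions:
 h(z) = 6/(C1 + 35*z)


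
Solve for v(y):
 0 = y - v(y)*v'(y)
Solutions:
 v(y) = -sqrt(C1 + y^2)
 v(y) = sqrt(C1 + y^2)


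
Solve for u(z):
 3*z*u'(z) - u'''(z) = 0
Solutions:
 u(z) = C1 + Integral(C2*airyai(3^(1/3)*z) + C3*airybi(3^(1/3)*z), z)


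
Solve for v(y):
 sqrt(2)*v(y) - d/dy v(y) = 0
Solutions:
 v(y) = C1*exp(sqrt(2)*y)


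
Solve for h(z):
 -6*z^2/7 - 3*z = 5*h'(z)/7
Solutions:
 h(z) = C1 - 2*z^3/5 - 21*z^2/10


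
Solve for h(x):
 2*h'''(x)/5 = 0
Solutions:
 h(x) = C1 + C2*x + C3*x^2


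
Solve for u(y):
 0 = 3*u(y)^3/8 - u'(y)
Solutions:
 u(y) = -2*sqrt(-1/(C1 + 3*y))
 u(y) = 2*sqrt(-1/(C1 + 3*y))


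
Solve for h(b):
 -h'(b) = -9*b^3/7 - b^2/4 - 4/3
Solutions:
 h(b) = C1 + 9*b^4/28 + b^3/12 + 4*b/3


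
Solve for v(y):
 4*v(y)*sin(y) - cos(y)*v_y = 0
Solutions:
 v(y) = C1/cos(y)^4


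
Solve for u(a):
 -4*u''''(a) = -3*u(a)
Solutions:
 u(a) = C1*exp(-sqrt(2)*3^(1/4)*a/2) + C2*exp(sqrt(2)*3^(1/4)*a/2) + C3*sin(sqrt(2)*3^(1/4)*a/2) + C4*cos(sqrt(2)*3^(1/4)*a/2)


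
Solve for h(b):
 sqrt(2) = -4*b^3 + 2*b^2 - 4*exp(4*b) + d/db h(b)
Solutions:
 h(b) = C1 + b^4 - 2*b^3/3 + sqrt(2)*b + exp(4*b)


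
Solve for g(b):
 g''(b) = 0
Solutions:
 g(b) = C1 + C2*b


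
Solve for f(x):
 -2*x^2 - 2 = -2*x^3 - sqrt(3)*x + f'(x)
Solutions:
 f(x) = C1 + x^4/2 - 2*x^3/3 + sqrt(3)*x^2/2 - 2*x


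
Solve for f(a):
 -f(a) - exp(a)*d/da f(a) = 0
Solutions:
 f(a) = C1*exp(exp(-a))


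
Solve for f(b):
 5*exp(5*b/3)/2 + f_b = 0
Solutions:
 f(b) = C1 - 3*exp(5*b/3)/2


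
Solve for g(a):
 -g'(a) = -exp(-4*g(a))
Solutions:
 g(a) = log(-I*(C1 + 4*a)^(1/4))
 g(a) = log(I*(C1 + 4*a)^(1/4))
 g(a) = log(-(C1 + 4*a)^(1/4))
 g(a) = log(C1 + 4*a)/4


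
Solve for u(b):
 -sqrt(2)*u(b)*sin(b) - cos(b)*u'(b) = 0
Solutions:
 u(b) = C1*cos(b)^(sqrt(2))


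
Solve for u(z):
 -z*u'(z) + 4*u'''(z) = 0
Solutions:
 u(z) = C1 + Integral(C2*airyai(2^(1/3)*z/2) + C3*airybi(2^(1/3)*z/2), z)


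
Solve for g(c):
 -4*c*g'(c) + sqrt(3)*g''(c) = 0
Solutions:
 g(c) = C1 + C2*erfi(sqrt(2)*3^(3/4)*c/3)


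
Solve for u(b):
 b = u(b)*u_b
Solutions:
 u(b) = -sqrt(C1 + b^2)
 u(b) = sqrt(C1 + b^2)


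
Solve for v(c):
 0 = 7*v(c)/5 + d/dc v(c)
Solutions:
 v(c) = C1*exp(-7*c/5)


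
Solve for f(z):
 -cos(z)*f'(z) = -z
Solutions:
 f(z) = C1 + Integral(z/cos(z), z)


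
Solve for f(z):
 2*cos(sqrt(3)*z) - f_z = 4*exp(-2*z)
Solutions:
 f(z) = C1 + 2*sqrt(3)*sin(sqrt(3)*z)/3 + 2*exp(-2*z)


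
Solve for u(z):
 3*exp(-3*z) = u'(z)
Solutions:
 u(z) = C1 - exp(-3*z)


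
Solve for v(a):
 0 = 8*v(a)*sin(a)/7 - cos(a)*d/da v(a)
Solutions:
 v(a) = C1/cos(a)^(8/7)


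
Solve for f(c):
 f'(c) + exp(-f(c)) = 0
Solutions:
 f(c) = log(C1 - c)


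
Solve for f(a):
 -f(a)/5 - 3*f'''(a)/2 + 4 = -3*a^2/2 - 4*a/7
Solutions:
 f(a) = C3*exp(-15^(2/3)*2^(1/3)*a/15) + 15*a^2/2 + 20*a/7 + (C1*sin(2^(1/3)*3^(1/6)*5^(2/3)*a/10) + C2*cos(2^(1/3)*3^(1/6)*5^(2/3)*a/10))*exp(15^(2/3)*2^(1/3)*a/30) + 20


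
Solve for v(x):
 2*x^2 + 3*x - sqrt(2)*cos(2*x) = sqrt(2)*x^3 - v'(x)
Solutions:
 v(x) = C1 + sqrt(2)*x^4/4 - 2*x^3/3 - 3*x^2/2 + sqrt(2)*sin(2*x)/2


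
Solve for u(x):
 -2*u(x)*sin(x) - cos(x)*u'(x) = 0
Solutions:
 u(x) = C1*cos(x)^2


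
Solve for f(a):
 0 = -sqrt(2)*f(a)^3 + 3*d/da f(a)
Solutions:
 f(a) = -sqrt(6)*sqrt(-1/(C1 + sqrt(2)*a))/2
 f(a) = sqrt(6)*sqrt(-1/(C1 + sqrt(2)*a))/2


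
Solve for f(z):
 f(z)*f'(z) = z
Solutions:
 f(z) = -sqrt(C1 + z^2)
 f(z) = sqrt(C1 + z^2)


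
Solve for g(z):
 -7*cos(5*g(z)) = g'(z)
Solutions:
 g(z) = -asin((C1 + exp(70*z))/(C1 - exp(70*z)))/5 + pi/5
 g(z) = asin((C1 + exp(70*z))/(C1 - exp(70*z)))/5


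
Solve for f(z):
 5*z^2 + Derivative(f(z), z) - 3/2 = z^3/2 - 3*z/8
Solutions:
 f(z) = C1 + z^4/8 - 5*z^3/3 - 3*z^2/16 + 3*z/2


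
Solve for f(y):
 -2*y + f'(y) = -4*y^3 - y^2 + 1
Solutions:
 f(y) = C1 - y^4 - y^3/3 + y^2 + y


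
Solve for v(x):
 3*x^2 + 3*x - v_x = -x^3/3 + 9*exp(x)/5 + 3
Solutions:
 v(x) = C1 + x^4/12 + x^3 + 3*x^2/2 - 3*x - 9*exp(x)/5


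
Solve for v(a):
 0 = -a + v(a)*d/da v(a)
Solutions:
 v(a) = -sqrt(C1 + a^2)
 v(a) = sqrt(C1 + a^2)


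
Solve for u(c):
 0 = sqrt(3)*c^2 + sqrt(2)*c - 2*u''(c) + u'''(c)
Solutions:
 u(c) = C1 + C2*c + C3*exp(2*c) + sqrt(3)*c^4/24 + c^3*(sqrt(2) + sqrt(3))/12 + c^2*(sqrt(2) + sqrt(3))/8


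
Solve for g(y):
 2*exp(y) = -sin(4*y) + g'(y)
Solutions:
 g(y) = C1 + 2*exp(y) - cos(4*y)/4


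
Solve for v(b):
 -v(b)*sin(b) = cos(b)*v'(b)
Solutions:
 v(b) = C1*cos(b)


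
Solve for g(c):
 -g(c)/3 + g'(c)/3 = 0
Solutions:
 g(c) = C1*exp(c)


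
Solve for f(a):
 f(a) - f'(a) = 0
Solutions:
 f(a) = C1*exp(a)


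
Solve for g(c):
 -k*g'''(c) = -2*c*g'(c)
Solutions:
 g(c) = C1 + Integral(C2*airyai(2^(1/3)*c*(1/k)^(1/3)) + C3*airybi(2^(1/3)*c*(1/k)^(1/3)), c)


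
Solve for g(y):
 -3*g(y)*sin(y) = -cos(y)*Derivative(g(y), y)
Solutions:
 g(y) = C1/cos(y)^3


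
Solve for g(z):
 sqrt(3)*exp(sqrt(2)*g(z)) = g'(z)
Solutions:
 g(z) = sqrt(2)*(2*log(-1/(C1 + sqrt(3)*z)) - log(2))/4


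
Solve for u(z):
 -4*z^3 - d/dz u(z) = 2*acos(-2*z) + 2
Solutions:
 u(z) = C1 - z^4 - 2*z*acos(-2*z) - 2*z - sqrt(1 - 4*z^2)


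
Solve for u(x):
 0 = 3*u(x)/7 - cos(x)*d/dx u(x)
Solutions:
 u(x) = C1*(sin(x) + 1)^(3/14)/(sin(x) - 1)^(3/14)


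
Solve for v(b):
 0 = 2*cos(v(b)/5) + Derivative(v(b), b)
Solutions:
 2*b - 5*log(sin(v(b)/5) - 1)/2 + 5*log(sin(v(b)/5) + 1)/2 = C1


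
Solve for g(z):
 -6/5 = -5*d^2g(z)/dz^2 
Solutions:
 g(z) = C1 + C2*z + 3*z^2/25


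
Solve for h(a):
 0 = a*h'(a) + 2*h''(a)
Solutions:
 h(a) = C1 + C2*erf(a/2)


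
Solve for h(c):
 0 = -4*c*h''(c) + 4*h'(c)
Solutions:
 h(c) = C1 + C2*c^2


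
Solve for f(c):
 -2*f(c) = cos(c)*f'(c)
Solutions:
 f(c) = C1*(sin(c) - 1)/(sin(c) + 1)


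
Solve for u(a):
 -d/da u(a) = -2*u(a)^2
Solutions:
 u(a) = -1/(C1 + 2*a)


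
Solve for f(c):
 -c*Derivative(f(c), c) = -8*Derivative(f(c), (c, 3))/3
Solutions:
 f(c) = C1 + Integral(C2*airyai(3^(1/3)*c/2) + C3*airybi(3^(1/3)*c/2), c)


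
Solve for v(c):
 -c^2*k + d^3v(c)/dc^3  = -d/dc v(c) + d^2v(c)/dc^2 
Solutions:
 v(c) = C1 + c^3*k/3 + c^2*k + (C2*sin(sqrt(3)*c/2) + C3*cos(sqrt(3)*c/2))*exp(c/2)


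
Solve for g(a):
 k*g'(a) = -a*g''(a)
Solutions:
 g(a) = C1 + a^(1 - re(k))*(C2*sin(log(a)*Abs(im(k))) + C3*cos(log(a)*im(k)))


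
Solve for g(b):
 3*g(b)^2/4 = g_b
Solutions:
 g(b) = -4/(C1 + 3*b)


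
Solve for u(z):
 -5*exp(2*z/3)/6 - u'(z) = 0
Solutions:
 u(z) = C1 - 5*exp(2*z/3)/4


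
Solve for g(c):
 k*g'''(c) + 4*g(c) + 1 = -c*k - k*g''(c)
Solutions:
 g(c) = C1*exp(-c*((sqrt((1 + 54/k)^2 - 1) + 1 + 54/k)^(1/3) + 1 + (sqrt((1 + 54/k)^2 - 1) + 1 + 54/k)^(-1/3))/3) + C2*exp(c*((sqrt((1 + 54/k)^2 - 1) + 1 + 54/k)^(1/3) - sqrt(3)*I*(sqrt((1 + 54/k)^2 - 1) + 1 + 54/k)^(1/3) - 2 - 4/((-1 + sqrt(3)*I)*(sqrt((1 + 54/k)^2 - 1) + 1 + 54/k)^(1/3)))/6) + C3*exp(c*((sqrt((1 + 54/k)^2 - 1) + 1 + 54/k)^(1/3) + sqrt(3)*I*(sqrt((1 + 54/k)^2 - 1) + 1 + 54/k)^(1/3) - 2 + 4/((1 + sqrt(3)*I)*(sqrt((1 + 54/k)^2 - 1) + 1 + 54/k)^(1/3)))/6) - c*k/4 - 1/4


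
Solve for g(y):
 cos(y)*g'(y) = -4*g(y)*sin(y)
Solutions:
 g(y) = C1*cos(y)^4


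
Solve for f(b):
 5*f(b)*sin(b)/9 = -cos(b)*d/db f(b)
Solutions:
 f(b) = C1*cos(b)^(5/9)


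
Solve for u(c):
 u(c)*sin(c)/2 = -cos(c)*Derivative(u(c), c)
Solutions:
 u(c) = C1*sqrt(cos(c))


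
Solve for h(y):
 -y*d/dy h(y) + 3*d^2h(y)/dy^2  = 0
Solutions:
 h(y) = C1 + C2*erfi(sqrt(6)*y/6)


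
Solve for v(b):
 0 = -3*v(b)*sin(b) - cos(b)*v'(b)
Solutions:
 v(b) = C1*cos(b)^3


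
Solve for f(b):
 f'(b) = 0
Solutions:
 f(b) = C1


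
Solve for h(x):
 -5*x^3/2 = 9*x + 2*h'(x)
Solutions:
 h(x) = C1 - 5*x^4/16 - 9*x^2/4


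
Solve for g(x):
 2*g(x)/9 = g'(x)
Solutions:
 g(x) = C1*exp(2*x/9)


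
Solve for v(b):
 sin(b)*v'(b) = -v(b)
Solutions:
 v(b) = C1*sqrt(cos(b) + 1)/sqrt(cos(b) - 1)


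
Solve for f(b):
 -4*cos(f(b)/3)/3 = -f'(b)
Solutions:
 -4*b/3 - 3*log(sin(f(b)/3) - 1)/2 + 3*log(sin(f(b)/3) + 1)/2 = C1


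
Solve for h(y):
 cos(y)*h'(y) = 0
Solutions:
 h(y) = C1


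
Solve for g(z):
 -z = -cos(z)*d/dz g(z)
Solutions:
 g(z) = C1 + Integral(z/cos(z), z)


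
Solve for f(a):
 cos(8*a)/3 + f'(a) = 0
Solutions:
 f(a) = C1 - sin(8*a)/24


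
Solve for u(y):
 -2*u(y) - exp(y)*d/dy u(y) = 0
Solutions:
 u(y) = C1*exp(2*exp(-y))


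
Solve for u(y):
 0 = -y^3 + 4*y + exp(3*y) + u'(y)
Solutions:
 u(y) = C1 + y^4/4 - 2*y^2 - exp(3*y)/3


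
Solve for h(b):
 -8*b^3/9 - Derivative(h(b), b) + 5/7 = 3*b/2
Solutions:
 h(b) = C1 - 2*b^4/9 - 3*b^2/4 + 5*b/7


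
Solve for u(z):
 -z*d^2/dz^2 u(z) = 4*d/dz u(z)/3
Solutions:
 u(z) = C1 + C2/z^(1/3)


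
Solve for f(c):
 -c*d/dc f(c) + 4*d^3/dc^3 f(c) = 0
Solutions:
 f(c) = C1 + Integral(C2*airyai(2^(1/3)*c/2) + C3*airybi(2^(1/3)*c/2), c)


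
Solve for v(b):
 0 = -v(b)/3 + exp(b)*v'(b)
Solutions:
 v(b) = C1*exp(-exp(-b)/3)


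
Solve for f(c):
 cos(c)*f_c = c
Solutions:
 f(c) = C1 + Integral(c/cos(c), c)


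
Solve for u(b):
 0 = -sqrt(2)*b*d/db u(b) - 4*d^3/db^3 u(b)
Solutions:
 u(b) = C1 + Integral(C2*airyai(-sqrt(2)*b/2) + C3*airybi(-sqrt(2)*b/2), b)


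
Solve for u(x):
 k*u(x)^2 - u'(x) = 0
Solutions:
 u(x) = -1/(C1 + k*x)


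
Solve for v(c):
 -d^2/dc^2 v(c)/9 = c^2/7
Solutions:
 v(c) = C1 + C2*c - 3*c^4/28


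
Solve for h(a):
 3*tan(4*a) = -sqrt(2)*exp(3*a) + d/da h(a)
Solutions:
 h(a) = C1 + sqrt(2)*exp(3*a)/3 - 3*log(cos(4*a))/4


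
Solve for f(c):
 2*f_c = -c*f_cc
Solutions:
 f(c) = C1 + C2/c


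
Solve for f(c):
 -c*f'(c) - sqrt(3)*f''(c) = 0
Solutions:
 f(c) = C1 + C2*erf(sqrt(2)*3^(3/4)*c/6)


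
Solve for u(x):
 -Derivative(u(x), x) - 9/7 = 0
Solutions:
 u(x) = C1 - 9*x/7


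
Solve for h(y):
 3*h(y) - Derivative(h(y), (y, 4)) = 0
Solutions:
 h(y) = C1*exp(-3^(1/4)*y) + C2*exp(3^(1/4)*y) + C3*sin(3^(1/4)*y) + C4*cos(3^(1/4)*y)


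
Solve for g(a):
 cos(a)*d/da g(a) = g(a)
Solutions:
 g(a) = C1*sqrt(sin(a) + 1)/sqrt(sin(a) - 1)


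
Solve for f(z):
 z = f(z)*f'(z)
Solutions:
 f(z) = -sqrt(C1 + z^2)
 f(z) = sqrt(C1 + z^2)


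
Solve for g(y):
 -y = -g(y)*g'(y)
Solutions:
 g(y) = -sqrt(C1 + y^2)
 g(y) = sqrt(C1 + y^2)


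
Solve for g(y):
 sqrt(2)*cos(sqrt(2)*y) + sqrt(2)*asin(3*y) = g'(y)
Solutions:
 g(y) = C1 + sqrt(2)*(y*asin(3*y) + sqrt(1 - 9*y^2)/3) + sin(sqrt(2)*y)


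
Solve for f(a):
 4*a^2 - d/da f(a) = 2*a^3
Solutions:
 f(a) = C1 - a^4/2 + 4*a^3/3


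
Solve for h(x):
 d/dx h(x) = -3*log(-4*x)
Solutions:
 h(x) = C1 - 3*x*log(-x) + 3*x*(1 - 2*log(2))


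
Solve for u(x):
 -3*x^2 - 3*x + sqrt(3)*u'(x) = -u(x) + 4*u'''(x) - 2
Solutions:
 u(x) = C1*exp(-x*(3^(5/6)/(sqrt(9 - sqrt(3)) + 3)^(1/3) + 3^(2/3)*(sqrt(9 - sqrt(3)) + 3)^(1/3))/12)*sin(x*(-3^(1/6)*(sqrt(9 - sqrt(3)) + 3)^(1/3) + 3^(1/3)/(sqrt(9 - sqrt(3)) + 3)^(1/3))/4) + C2*exp(-x*(3^(5/6)/(sqrt(9 - sqrt(3)) + 3)^(1/3) + 3^(2/3)*(sqrt(9 - sqrt(3)) + 3)^(1/3))/12)*cos(x*(-3^(1/6)*(sqrt(9 - sqrt(3)) + 3)^(1/3) + 3^(1/3)/(sqrt(9 - sqrt(3)) + 3)^(1/3))/4) + C3*exp(x*(3^(5/6)/(sqrt(9 - sqrt(3)) + 3)^(1/3) + 3^(2/3)*(sqrt(9 - sqrt(3)) + 3)^(1/3))/6) + 3*x^2 - 6*sqrt(3)*x + 3*x - 3*sqrt(3) + 16


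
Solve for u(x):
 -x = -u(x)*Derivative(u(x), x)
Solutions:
 u(x) = -sqrt(C1 + x^2)
 u(x) = sqrt(C1 + x^2)


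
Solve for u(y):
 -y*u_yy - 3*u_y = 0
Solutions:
 u(y) = C1 + C2/y^2


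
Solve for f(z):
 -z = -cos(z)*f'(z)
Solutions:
 f(z) = C1 + Integral(z/cos(z), z)


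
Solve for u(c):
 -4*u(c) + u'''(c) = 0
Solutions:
 u(c) = C3*exp(2^(2/3)*c) + (C1*sin(2^(2/3)*sqrt(3)*c/2) + C2*cos(2^(2/3)*sqrt(3)*c/2))*exp(-2^(2/3)*c/2)


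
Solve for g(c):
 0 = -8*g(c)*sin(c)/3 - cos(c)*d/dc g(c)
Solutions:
 g(c) = C1*cos(c)^(8/3)


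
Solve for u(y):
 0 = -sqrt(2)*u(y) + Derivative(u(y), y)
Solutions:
 u(y) = C1*exp(sqrt(2)*y)


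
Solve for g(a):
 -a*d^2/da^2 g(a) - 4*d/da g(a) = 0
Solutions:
 g(a) = C1 + C2/a^3


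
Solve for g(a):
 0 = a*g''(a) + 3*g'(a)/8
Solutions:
 g(a) = C1 + C2*a^(5/8)


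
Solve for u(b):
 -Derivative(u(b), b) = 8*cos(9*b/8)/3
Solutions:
 u(b) = C1 - 64*sin(9*b/8)/27


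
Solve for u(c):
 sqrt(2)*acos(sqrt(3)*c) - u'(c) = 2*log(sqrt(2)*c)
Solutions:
 u(c) = C1 - 2*c*log(c) - c*log(2) + 2*c + sqrt(2)*(c*acos(sqrt(3)*c) - sqrt(3)*sqrt(1 - 3*c^2)/3)


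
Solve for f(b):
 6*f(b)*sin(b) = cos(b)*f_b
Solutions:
 f(b) = C1/cos(b)^6


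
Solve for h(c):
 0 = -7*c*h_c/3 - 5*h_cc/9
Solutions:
 h(c) = C1 + C2*erf(sqrt(210)*c/10)


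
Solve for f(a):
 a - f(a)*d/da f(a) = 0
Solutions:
 f(a) = -sqrt(C1 + a^2)
 f(a) = sqrt(C1 + a^2)


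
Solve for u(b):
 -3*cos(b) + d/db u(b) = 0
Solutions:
 u(b) = C1 + 3*sin(b)


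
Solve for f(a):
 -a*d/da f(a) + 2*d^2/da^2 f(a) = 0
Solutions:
 f(a) = C1 + C2*erfi(a/2)


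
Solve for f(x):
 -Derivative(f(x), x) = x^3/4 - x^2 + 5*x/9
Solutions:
 f(x) = C1 - x^4/16 + x^3/3 - 5*x^2/18


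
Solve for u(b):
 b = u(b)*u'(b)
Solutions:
 u(b) = -sqrt(C1 + b^2)
 u(b) = sqrt(C1 + b^2)


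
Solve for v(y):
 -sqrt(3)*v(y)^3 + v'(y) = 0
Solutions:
 v(y) = -sqrt(2)*sqrt(-1/(C1 + sqrt(3)*y))/2
 v(y) = sqrt(2)*sqrt(-1/(C1 + sqrt(3)*y))/2


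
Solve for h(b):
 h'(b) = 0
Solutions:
 h(b) = C1


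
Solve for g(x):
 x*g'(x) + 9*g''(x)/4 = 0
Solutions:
 g(x) = C1 + C2*erf(sqrt(2)*x/3)


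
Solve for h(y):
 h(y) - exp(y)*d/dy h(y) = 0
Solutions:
 h(y) = C1*exp(-exp(-y))


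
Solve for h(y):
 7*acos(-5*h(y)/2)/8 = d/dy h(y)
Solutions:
 Integral(1/acos(-5*_y/2), (_y, h(y))) = C1 + 7*y/8


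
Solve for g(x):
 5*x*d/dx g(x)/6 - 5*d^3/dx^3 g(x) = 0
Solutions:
 g(x) = C1 + Integral(C2*airyai(6^(2/3)*x/6) + C3*airybi(6^(2/3)*x/6), x)


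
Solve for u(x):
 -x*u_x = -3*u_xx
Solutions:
 u(x) = C1 + C2*erfi(sqrt(6)*x/6)


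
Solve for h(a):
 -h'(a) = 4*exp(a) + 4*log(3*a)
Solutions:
 h(a) = C1 - 4*a*log(a) + 4*a*(1 - log(3)) - 4*exp(a)


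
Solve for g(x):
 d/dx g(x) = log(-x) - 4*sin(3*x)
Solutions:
 g(x) = C1 + x*log(-x) - x + 4*cos(3*x)/3


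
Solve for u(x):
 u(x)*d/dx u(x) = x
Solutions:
 u(x) = -sqrt(C1 + x^2)
 u(x) = sqrt(C1 + x^2)


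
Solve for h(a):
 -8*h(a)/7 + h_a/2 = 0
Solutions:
 h(a) = C1*exp(16*a/7)


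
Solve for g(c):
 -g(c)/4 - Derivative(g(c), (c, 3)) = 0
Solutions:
 g(c) = C3*exp(-2^(1/3)*c/2) + (C1*sin(2^(1/3)*sqrt(3)*c/4) + C2*cos(2^(1/3)*sqrt(3)*c/4))*exp(2^(1/3)*c/4)


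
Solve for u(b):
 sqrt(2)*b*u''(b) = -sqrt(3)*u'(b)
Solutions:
 u(b) = C1 + C2*b^(1 - sqrt(6)/2)


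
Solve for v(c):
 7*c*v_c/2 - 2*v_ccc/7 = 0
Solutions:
 v(c) = C1 + Integral(C2*airyai(2^(1/3)*7^(2/3)*c/2) + C3*airybi(2^(1/3)*7^(2/3)*c/2), c)


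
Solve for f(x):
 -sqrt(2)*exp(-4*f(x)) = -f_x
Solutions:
 f(x) = log(-I*(C1 + 4*sqrt(2)*x)^(1/4))
 f(x) = log(I*(C1 + 4*sqrt(2)*x)^(1/4))
 f(x) = log(-(C1 + 4*sqrt(2)*x)^(1/4))
 f(x) = log(C1 + 4*sqrt(2)*x)/4


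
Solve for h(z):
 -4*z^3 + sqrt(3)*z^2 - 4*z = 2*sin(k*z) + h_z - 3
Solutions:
 h(z) = C1 - z^4 + sqrt(3)*z^3/3 - 2*z^2 + 3*z + 2*cos(k*z)/k


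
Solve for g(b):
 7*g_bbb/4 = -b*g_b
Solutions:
 g(b) = C1 + Integral(C2*airyai(-14^(2/3)*b/7) + C3*airybi(-14^(2/3)*b/7), b)


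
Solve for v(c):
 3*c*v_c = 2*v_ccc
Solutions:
 v(c) = C1 + Integral(C2*airyai(2^(2/3)*3^(1/3)*c/2) + C3*airybi(2^(2/3)*3^(1/3)*c/2), c)


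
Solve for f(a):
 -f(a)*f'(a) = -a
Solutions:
 f(a) = -sqrt(C1 + a^2)
 f(a) = sqrt(C1 + a^2)


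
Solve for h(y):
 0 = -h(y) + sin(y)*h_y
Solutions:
 h(y) = C1*sqrt(cos(y) - 1)/sqrt(cos(y) + 1)


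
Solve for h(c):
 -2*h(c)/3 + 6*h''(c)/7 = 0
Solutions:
 h(c) = C1*exp(-sqrt(7)*c/3) + C2*exp(sqrt(7)*c/3)


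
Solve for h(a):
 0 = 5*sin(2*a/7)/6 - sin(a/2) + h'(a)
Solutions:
 h(a) = C1 + 35*cos(2*a/7)/12 - 2*cos(a/2)


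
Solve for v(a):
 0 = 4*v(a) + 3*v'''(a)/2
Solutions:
 v(a) = C3*exp(-2*3^(2/3)*a/3) + (C1*sin(3^(1/6)*a) + C2*cos(3^(1/6)*a))*exp(3^(2/3)*a/3)


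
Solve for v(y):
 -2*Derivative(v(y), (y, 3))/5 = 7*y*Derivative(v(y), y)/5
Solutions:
 v(y) = C1 + Integral(C2*airyai(-2^(2/3)*7^(1/3)*y/2) + C3*airybi(-2^(2/3)*7^(1/3)*y/2), y)


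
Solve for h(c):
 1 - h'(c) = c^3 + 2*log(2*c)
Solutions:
 h(c) = C1 - c^4/4 - 2*c*log(c) - c*log(4) + 3*c


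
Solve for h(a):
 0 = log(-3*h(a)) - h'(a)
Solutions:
 -Integral(1/(log(-_y) + log(3)), (_y, h(a))) = C1 - a


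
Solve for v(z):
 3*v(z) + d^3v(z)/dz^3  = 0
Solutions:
 v(z) = C3*exp(-3^(1/3)*z) + (C1*sin(3^(5/6)*z/2) + C2*cos(3^(5/6)*z/2))*exp(3^(1/3)*z/2)


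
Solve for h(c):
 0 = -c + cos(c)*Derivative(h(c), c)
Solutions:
 h(c) = C1 + Integral(c/cos(c), c)


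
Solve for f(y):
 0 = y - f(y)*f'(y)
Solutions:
 f(y) = -sqrt(C1 + y^2)
 f(y) = sqrt(C1 + y^2)


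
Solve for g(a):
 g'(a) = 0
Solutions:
 g(a) = C1


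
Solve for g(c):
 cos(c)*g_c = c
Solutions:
 g(c) = C1 + Integral(c/cos(c), c)


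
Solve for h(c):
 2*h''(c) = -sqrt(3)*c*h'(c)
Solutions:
 h(c) = C1 + C2*erf(3^(1/4)*c/2)


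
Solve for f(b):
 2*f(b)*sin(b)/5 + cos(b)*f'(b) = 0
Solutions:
 f(b) = C1*cos(b)^(2/5)


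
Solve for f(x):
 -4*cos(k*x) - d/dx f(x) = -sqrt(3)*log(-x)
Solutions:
 f(x) = C1 + sqrt(3)*x*(log(-x) - 1) - 4*Piecewise((sin(k*x)/k, Ne(k, 0)), (x, True))


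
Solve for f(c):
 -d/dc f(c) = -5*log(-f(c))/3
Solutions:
 -li(-f(c)) = C1 + 5*c/3


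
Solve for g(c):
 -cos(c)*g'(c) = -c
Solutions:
 g(c) = C1 + Integral(c/cos(c), c)


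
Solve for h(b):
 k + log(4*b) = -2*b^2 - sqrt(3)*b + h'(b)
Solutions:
 h(b) = C1 + 2*b^3/3 + sqrt(3)*b^2/2 + b*k + b*log(b) - b + b*log(4)


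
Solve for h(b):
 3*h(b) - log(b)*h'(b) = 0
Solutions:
 h(b) = C1*exp(3*li(b))


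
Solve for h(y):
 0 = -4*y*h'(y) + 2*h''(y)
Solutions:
 h(y) = C1 + C2*erfi(y)


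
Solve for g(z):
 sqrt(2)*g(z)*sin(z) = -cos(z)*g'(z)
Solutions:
 g(z) = C1*cos(z)^(sqrt(2))


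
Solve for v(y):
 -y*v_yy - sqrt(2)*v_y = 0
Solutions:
 v(y) = C1 + C2*y^(1 - sqrt(2))


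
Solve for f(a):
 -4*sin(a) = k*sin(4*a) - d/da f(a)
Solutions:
 f(a) = C1 - k*cos(4*a)/4 - 4*cos(a)


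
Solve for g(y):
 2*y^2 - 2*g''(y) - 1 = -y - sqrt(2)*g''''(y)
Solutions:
 g(y) = C1 + C2*y + C3*exp(-2^(1/4)*y) + C4*exp(2^(1/4)*y) + y^4/12 + y^3/12 + y^2*(-1 + 2*sqrt(2))/4


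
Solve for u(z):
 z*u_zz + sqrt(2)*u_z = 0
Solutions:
 u(z) = C1 + C2*z^(1 - sqrt(2))


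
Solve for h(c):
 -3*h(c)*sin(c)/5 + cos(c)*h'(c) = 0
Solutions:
 h(c) = C1/cos(c)^(3/5)


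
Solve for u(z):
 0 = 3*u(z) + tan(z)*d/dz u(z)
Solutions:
 u(z) = C1/sin(z)^3


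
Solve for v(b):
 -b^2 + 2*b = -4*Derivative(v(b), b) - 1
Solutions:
 v(b) = C1 + b^3/12 - b^2/4 - b/4


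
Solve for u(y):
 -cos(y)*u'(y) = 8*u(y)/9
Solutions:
 u(y) = C1*(sin(y) - 1)^(4/9)/(sin(y) + 1)^(4/9)


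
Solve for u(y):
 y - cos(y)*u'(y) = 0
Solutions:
 u(y) = C1 + Integral(y/cos(y), y)


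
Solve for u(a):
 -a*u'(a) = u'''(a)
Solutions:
 u(a) = C1 + Integral(C2*airyai(-a) + C3*airybi(-a), a)


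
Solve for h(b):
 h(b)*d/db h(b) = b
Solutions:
 h(b) = -sqrt(C1 + b^2)
 h(b) = sqrt(C1 + b^2)


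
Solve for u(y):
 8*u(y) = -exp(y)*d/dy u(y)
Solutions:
 u(y) = C1*exp(8*exp(-y))


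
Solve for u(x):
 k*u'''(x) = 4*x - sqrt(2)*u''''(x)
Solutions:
 u(x) = C1 + C2*x + C3*x^2 + C4*exp(-sqrt(2)*k*x/2) + x^4/(6*k) - 2*sqrt(2)*x^3/(3*k^2)


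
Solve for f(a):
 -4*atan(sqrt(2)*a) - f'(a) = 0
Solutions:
 f(a) = C1 - 4*a*atan(sqrt(2)*a) + sqrt(2)*log(2*a^2 + 1)


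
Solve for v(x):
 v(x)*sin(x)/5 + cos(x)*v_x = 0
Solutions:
 v(x) = C1*cos(x)^(1/5)


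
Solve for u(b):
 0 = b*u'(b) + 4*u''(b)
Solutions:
 u(b) = C1 + C2*erf(sqrt(2)*b/4)


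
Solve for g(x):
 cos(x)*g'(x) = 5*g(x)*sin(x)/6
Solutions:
 g(x) = C1/cos(x)^(5/6)


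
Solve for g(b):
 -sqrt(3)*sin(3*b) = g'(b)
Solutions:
 g(b) = C1 + sqrt(3)*cos(3*b)/3


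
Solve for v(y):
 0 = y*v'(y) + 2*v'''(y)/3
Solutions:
 v(y) = C1 + Integral(C2*airyai(-2^(2/3)*3^(1/3)*y/2) + C3*airybi(-2^(2/3)*3^(1/3)*y/2), y)


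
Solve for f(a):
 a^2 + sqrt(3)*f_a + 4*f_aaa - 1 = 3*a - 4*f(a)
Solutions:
 f(a) = C1*exp(a*(-2^(1/3)*3^(5/6)/(3 + sqrt(sqrt(3)/16 + 9))^(1/3) + 2*6^(2/3)*(3 + sqrt(sqrt(3)/16 + 9))^(1/3))/24)*sin(2^(1/3)*a*(9/(27 + sqrt(81*sqrt(3)/16 + 729))^(1/3) + 2*2^(1/3)*sqrt(3)*(27 + sqrt(81*sqrt(3)/16 + 729))^(1/3))/24) + C2*exp(a*(-2^(1/3)*3^(5/6)/(3 + sqrt(sqrt(3)/16 + 9))^(1/3) + 2*6^(2/3)*(3 + sqrt(sqrt(3)/16 + 9))^(1/3))/24)*cos(2^(1/3)*a*(9/(27 + sqrt(81*sqrt(3)/16 + 729))^(1/3) + 2*2^(1/3)*sqrt(3)*(27 + sqrt(81*sqrt(3)/16 + 729))^(1/3))/24) + C3*exp(-a*(-2^(1/3)*3^(5/6)/(3 + sqrt(sqrt(3)/16 + 9))^(1/3) + 2*6^(2/3)*(3 + sqrt(sqrt(3)/16 + 9))^(1/3))/12) - a^2/4 + sqrt(3)*a/8 + 3*a/4 - 3*sqrt(3)/16 + 5/32


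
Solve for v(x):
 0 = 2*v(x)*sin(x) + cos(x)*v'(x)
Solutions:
 v(x) = C1*cos(x)^2


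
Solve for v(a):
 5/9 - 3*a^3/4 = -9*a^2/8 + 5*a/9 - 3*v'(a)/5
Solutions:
 v(a) = C1 + 5*a^4/16 - 5*a^3/8 + 25*a^2/54 - 25*a/27


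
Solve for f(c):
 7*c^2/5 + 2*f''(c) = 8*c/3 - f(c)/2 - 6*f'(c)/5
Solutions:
 f(c) = -14*c^2/5 + 1408*c/75 + (C1*sin(2*c/5) + C2*cos(2*c/5))*exp(-3*c/10) - 2832/125


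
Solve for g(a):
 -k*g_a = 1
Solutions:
 g(a) = C1 - a/k


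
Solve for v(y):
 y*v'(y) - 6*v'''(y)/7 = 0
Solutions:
 v(y) = C1 + Integral(C2*airyai(6^(2/3)*7^(1/3)*y/6) + C3*airybi(6^(2/3)*7^(1/3)*y/6), y)


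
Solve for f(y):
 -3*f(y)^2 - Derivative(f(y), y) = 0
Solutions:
 f(y) = 1/(C1 + 3*y)


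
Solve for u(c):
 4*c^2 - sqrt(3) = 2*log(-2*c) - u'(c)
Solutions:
 u(c) = C1 - 4*c^3/3 + 2*c*log(-c) + c*(-2 + 2*log(2) + sqrt(3))


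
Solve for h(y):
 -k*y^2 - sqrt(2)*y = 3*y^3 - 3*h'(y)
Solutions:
 h(y) = C1 + k*y^3/9 + y^4/4 + sqrt(2)*y^2/6


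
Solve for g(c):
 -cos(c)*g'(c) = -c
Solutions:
 g(c) = C1 + Integral(c/cos(c), c)


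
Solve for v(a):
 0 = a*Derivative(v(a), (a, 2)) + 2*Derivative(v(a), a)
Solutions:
 v(a) = C1 + C2/a


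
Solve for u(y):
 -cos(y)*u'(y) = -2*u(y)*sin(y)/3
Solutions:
 u(y) = C1/cos(y)^(2/3)


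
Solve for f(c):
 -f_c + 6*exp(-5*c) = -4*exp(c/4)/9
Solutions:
 f(c) = C1 + 16*exp(c/4)/9 - 6*exp(-5*c)/5


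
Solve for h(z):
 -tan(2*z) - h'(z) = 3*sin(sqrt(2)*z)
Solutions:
 h(z) = C1 + log(cos(2*z))/2 + 3*sqrt(2)*cos(sqrt(2)*z)/2


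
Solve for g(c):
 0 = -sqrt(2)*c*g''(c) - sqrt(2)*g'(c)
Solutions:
 g(c) = C1 + C2*log(c)


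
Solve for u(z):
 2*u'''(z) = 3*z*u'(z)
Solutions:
 u(z) = C1 + Integral(C2*airyai(2^(2/3)*3^(1/3)*z/2) + C3*airybi(2^(2/3)*3^(1/3)*z/2), z)


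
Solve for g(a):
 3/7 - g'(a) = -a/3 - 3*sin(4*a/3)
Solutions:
 g(a) = C1 + a^2/6 + 3*a/7 - 9*cos(4*a/3)/4


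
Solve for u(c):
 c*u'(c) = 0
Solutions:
 u(c) = C1


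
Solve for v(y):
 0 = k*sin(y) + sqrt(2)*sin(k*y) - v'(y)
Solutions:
 v(y) = C1 - k*cos(y) - sqrt(2)*cos(k*y)/k


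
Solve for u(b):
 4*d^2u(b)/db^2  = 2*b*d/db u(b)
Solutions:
 u(b) = C1 + C2*erfi(b/2)


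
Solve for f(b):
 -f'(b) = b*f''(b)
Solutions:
 f(b) = C1 + C2*log(b)


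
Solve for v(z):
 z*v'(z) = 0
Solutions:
 v(z) = C1


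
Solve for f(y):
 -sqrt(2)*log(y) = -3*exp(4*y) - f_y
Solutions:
 f(y) = C1 + sqrt(2)*y*log(y) - sqrt(2)*y - 3*exp(4*y)/4


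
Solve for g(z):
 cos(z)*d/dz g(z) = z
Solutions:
 g(z) = C1 + Integral(z/cos(z), z)


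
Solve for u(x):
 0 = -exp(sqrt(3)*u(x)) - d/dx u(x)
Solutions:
 u(x) = sqrt(3)*(2*log(1/(C1 + x)) - log(3))/6


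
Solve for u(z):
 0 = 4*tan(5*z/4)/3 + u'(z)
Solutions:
 u(z) = C1 + 16*log(cos(5*z/4))/15


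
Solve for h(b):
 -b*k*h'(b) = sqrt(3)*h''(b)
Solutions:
 h(b) = Piecewise((-sqrt(2)*3^(1/4)*sqrt(pi)*C1*erf(sqrt(2)*3^(3/4)*b*sqrt(k)/6)/(2*sqrt(k)) - C2, (k > 0) | (k < 0)), (-C1*b - C2, True))


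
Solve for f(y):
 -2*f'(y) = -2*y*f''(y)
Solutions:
 f(y) = C1 + C2*y^2


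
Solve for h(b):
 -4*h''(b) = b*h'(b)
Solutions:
 h(b) = C1 + C2*erf(sqrt(2)*b/4)


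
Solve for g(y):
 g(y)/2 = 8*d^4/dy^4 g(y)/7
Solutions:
 g(y) = C1*exp(-7^(1/4)*y/2) + C2*exp(7^(1/4)*y/2) + C3*sin(7^(1/4)*y/2) + C4*cos(7^(1/4)*y/2)


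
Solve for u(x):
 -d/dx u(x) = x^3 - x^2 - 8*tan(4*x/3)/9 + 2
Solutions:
 u(x) = C1 - x^4/4 + x^3/3 - 2*x - 2*log(cos(4*x/3))/3


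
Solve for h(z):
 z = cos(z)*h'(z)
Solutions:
 h(z) = C1 + Integral(z/cos(z), z)


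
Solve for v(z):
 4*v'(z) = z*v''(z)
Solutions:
 v(z) = C1 + C2*z^5


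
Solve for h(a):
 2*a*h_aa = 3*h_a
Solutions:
 h(a) = C1 + C2*a^(5/2)


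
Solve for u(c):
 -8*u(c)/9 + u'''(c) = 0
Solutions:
 u(c) = C3*exp(2*3^(1/3)*c/3) + (C1*sin(3^(5/6)*c/3) + C2*cos(3^(5/6)*c/3))*exp(-3^(1/3)*c/3)


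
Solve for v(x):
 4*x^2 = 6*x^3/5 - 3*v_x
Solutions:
 v(x) = C1 + x^4/10 - 4*x^3/9


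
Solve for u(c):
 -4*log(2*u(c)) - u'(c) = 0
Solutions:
 Integral(1/(log(_y) + log(2)), (_y, u(c)))/4 = C1 - c


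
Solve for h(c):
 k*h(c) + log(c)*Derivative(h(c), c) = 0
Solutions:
 h(c) = C1*exp(-k*li(c))


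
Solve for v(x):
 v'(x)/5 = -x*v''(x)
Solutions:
 v(x) = C1 + C2*x^(4/5)


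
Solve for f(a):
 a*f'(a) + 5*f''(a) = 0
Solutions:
 f(a) = C1 + C2*erf(sqrt(10)*a/10)


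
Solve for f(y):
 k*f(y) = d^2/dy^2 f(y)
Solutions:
 f(y) = C1*exp(-sqrt(k)*y) + C2*exp(sqrt(k)*y)


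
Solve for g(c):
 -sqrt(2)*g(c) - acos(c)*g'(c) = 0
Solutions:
 g(c) = C1*exp(-sqrt(2)*Integral(1/acos(c), c))


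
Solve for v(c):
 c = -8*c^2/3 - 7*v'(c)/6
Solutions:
 v(c) = C1 - 16*c^3/21 - 3*c^2/7
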